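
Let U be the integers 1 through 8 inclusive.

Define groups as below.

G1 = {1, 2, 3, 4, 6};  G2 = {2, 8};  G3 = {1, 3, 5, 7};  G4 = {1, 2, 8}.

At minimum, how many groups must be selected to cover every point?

Take {G1, G2, G3}. Their union is {1, 2, 3, 4, 5, 6, 7, 8}, which is all 8 points.
Only G1 contains 4, so G1 is forced; the remaining 3 points need at least 2 more groups (each remaining group adds at most 2) — so at least 3 groups are needed, and 3 is optimal.

3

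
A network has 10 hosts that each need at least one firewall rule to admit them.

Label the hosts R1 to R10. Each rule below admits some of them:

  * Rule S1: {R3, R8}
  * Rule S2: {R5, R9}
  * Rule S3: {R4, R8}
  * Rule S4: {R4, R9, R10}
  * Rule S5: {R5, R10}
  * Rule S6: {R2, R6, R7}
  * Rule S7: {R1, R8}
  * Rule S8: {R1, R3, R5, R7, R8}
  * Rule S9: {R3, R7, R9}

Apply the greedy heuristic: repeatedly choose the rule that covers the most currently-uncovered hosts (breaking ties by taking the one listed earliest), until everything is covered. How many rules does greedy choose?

3

Greedy: pick S8 (covers 5 new) → pick S4 (covers 3 new) → pick S6 (covers 2 new). Total picks: 3.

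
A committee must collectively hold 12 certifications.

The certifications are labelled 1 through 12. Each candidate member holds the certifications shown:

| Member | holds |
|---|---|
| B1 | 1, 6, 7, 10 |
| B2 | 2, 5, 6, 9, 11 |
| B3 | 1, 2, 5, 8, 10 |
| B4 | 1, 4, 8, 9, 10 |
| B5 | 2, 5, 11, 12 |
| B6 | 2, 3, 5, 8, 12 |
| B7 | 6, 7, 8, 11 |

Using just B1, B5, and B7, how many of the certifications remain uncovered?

Union of B1, B5, B7 = {1, 2, 5, 6, 7, 8, 10, 11, 12}.
Not covered: 3, 4, 9 — 3 certifications.

3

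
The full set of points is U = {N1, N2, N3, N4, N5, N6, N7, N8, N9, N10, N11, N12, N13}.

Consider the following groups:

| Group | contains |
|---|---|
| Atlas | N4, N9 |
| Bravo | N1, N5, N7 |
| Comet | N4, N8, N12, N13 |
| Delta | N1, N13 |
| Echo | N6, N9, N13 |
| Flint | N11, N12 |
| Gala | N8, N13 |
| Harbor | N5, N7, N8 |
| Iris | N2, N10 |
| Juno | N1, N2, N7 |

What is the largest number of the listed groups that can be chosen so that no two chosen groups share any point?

5

Atlas, Bravo, Flint, Gala, Iris are pairwise disjoint (Atlas={N4,N9}; Bravo={N1,N5,N7}; Flint={N11,N12}; Gala={N8,N13}; Iris={N2,N10}).
Every remaining group overlaps one of these, and no 6 of the listed groups are pairwise disjoint, so 5 is the maximum.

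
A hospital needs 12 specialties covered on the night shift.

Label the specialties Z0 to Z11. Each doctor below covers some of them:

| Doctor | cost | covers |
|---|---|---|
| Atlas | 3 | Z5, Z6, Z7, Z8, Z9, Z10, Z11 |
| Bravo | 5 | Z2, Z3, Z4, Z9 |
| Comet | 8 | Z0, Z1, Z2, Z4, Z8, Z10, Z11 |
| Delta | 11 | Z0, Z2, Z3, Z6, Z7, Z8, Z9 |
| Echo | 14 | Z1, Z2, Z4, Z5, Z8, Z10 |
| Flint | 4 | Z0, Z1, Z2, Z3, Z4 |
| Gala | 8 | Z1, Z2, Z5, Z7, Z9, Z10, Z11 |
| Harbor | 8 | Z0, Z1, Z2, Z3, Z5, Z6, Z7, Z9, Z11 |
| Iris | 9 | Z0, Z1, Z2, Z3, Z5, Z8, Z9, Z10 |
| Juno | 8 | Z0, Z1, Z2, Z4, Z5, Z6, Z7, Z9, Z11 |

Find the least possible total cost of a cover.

7

Atlas, Flint together cover every specialty (Atlas ∪ Flint = {Z0, Z1, Z2, Z3, Z4, Z5, Z6, Z7, Z8, Z9, Z10, Z11}); total cost 3 + 4 = 7.
No covering selection has total cost below 7.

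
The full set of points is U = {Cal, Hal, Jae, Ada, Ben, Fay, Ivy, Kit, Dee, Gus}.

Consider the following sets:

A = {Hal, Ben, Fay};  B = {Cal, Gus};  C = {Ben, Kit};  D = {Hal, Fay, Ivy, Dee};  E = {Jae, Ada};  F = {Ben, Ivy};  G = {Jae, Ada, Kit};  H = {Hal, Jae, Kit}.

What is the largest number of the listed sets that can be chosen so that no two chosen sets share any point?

B, C, D, E are pairwise disjoint (B={Cal,Gus}; C={Ben,Kit}; D={Hal,Fay,Ivy,Dee}; E={Jae,Ada}).
Every remaining set overlaps one of these, and no 5 of the listed sets are pairwise disjoint, so 4 is the maximum.

4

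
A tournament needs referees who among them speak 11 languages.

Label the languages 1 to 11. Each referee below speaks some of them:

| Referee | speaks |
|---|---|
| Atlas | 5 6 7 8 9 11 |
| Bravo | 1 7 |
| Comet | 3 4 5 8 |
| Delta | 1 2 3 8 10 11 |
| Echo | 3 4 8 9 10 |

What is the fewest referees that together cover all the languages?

3

Atlas and Comet and Delta together: Atlas ∪ Comet ∪ Delta = {1, 2, 3, 4, 5, 6, 7, 8, 9, 10, 11} — every language is covered.
Only Delta contains 2, so Delta is forced; the remaining 5 languages need at least 2 more referees (each remaining referee adds at most 4) — so at least 3 referees are needed, and 3 is optimal.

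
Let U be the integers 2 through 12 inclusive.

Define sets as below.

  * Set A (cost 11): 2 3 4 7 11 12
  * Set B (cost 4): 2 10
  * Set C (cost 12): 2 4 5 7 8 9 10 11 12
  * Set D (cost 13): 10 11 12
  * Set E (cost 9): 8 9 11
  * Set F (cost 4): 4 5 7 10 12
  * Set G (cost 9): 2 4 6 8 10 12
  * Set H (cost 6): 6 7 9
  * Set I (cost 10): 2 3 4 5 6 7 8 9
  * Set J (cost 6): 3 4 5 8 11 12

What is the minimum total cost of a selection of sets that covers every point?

B, H, J together cover every point (B ∪ H ∪ J = {2, 3, 4, 5, 6, 7, 8, 9, 10, 11, 12}); total cost 4 + 6 + 6 = 16.
The greedy pick F, I, J costs 20; no covering selection beats 16.

16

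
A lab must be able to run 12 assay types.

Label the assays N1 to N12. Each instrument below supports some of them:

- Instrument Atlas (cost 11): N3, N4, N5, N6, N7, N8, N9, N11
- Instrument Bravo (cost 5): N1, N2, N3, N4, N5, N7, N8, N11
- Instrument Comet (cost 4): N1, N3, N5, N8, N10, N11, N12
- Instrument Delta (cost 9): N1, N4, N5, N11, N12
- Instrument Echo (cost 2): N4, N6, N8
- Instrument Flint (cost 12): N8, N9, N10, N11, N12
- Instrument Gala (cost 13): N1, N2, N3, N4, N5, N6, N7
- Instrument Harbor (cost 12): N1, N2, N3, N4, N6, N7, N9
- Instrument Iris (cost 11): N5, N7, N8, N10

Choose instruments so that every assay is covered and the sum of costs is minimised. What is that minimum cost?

Comet, Harbor together cover every assay (Comet ∪ Harbor = {N1, N2, N3, N4, N5, N6, N7, N8, N9, N10, N11, N12}); total cost 4 + 12 = 16.
The greedy pick Comet, Echo, Bravo, Atlas costs 22; no covering selection beats 16.

16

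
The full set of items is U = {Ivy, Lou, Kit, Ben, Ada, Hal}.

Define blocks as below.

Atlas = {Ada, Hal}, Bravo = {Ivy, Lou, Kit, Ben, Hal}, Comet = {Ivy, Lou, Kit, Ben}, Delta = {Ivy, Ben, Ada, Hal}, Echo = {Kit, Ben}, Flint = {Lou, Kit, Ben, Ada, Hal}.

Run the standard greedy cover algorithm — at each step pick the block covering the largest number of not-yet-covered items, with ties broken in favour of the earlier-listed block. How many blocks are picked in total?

Greedy: pick Bravo (covers 5 new) → pick Atlas (covers 1 new). Total picks: 2.

2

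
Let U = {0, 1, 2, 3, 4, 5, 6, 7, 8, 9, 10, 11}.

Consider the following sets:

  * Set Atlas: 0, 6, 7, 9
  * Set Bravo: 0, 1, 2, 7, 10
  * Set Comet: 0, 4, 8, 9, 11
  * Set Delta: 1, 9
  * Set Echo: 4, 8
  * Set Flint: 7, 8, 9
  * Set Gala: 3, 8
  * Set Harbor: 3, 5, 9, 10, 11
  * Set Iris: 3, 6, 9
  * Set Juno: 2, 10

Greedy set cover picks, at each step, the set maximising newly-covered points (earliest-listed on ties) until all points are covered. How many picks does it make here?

Greedy: pick Bravo (covers 5 new) → pick Comet (covers 4 new) → pick Harbor (covers 2 new) → pick Atlas (covers 1 new). Total picks: 4.

4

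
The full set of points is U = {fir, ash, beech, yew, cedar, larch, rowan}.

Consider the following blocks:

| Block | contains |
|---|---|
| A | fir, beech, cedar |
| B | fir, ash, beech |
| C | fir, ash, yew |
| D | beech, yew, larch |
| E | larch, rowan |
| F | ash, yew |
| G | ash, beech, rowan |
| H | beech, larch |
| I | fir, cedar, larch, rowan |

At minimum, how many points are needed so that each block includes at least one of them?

3

Take T = {beech, yew, rowan}. Each listed block contains at least one of these, so T is a hitting set of size 3.
The blocks A, E, F are pairwise disjoint, so any hitting set needs a separate point for each — at least 3. Hence 3 is optimal.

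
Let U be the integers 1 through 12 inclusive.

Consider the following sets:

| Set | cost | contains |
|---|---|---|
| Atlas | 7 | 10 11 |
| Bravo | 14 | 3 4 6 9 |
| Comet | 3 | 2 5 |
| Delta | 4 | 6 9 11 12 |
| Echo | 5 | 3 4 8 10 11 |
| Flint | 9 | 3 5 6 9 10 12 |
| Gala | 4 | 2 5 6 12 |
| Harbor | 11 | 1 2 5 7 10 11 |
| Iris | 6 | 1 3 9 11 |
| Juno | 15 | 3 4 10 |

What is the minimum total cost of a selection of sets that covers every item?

20

Delta, Echo, Harbor together cover every item (Delta ∪ Echo ∪ Harbor = {1, 2, 3, 4, 5, 6, 7, 8, 9, 10, 11, 12}); total cost 4 + 5 + 11 = 20.
The greedy pick Delta, Echo, Comet, Harbor costs 23; no covering selection beats 20.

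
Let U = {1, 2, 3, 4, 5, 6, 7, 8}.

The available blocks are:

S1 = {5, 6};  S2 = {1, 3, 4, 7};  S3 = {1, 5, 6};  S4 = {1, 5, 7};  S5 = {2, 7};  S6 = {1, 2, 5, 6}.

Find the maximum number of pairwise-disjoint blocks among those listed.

2

S1, S5 are pairwise disjoint (S1={5,6}; S5={2,7}).
Every remaining block overlaps one of these, and no 3 of the listed blocks are pairwise disjoint, so 2 is the maximum.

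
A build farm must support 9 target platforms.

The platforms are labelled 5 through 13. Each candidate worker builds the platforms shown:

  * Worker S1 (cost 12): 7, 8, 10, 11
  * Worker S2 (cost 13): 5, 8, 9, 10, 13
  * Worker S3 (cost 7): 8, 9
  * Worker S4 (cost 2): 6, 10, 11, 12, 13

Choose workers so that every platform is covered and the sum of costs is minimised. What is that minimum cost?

27

S1, S2, S4 together cover every platform (S1 ∪ S2 ∪ S4 = {5, 6, 7, 8, 9, 10, 11, 12, 13}); total cost 12 + 13 + 2 = 27.
The greedy pick S4, S3, S1, S2 costs 34; no covering selection beats 27.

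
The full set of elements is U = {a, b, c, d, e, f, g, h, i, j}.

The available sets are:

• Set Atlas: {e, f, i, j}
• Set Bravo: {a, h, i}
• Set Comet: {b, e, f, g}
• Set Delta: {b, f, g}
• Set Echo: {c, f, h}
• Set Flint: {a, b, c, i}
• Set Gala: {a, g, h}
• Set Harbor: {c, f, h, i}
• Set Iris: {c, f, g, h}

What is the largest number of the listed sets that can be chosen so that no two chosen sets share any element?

2

Atlas, Gala are pairwise disjoint (Atlas={e,f,i,j}; Gala={a,g,h}).
Every remaining set overlaps one of these, and no 3 of the listed sets are pairwise disjoint, so 2 is the maximum.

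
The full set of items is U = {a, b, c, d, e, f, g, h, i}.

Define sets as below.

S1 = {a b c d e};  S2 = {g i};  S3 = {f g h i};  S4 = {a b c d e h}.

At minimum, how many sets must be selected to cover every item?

S3 and S4 cover everything between them: the union {a, b, c, d, e, f, g, h, i} is all of U.
No single set has all 9 items (the largest, S4, has 6), so 2 is optimal.

2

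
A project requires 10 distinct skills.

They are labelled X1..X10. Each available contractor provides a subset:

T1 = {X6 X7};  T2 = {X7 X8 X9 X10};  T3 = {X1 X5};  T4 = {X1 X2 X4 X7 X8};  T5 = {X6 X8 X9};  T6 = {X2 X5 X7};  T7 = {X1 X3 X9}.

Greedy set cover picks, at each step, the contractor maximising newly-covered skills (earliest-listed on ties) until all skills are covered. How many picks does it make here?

5

Greedy: pick T4 (covers 5 new) → pick T2 (covers 2 new) → pick T1 (covers 1 new) → pick T3 (covers 1 new) → pick T7 (covers 1 new). Total picks: 5.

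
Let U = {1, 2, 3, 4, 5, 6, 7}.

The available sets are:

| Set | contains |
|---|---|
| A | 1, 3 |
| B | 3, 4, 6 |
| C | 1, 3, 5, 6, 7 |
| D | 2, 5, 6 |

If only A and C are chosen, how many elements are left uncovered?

Union of A, C = {1, 3, 5, 6, 7}.
Not covered: 2, 4 — 2 elements.

2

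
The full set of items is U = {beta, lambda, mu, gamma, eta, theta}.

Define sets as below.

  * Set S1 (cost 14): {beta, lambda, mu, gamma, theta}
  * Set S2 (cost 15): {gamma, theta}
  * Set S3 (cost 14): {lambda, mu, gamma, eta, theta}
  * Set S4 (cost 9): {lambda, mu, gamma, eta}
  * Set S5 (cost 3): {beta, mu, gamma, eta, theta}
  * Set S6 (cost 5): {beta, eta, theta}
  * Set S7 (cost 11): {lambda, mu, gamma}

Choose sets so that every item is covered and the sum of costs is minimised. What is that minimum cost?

12

S4, S5 together cover every item (S4 ∪ S5 = {beta, lambda, mu, gamma, eta, theta}); total cost 9 + 3 = 12.
No covering selection has total cost below 12.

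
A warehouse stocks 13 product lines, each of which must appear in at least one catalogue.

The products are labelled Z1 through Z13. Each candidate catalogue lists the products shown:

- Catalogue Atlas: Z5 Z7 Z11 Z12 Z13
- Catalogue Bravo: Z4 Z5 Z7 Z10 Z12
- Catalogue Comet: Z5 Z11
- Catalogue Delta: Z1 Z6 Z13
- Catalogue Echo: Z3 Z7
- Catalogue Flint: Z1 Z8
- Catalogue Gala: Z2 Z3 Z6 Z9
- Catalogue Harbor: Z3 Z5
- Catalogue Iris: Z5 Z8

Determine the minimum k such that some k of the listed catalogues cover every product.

Take {Atlas, Bravo, Flint, Gala}. Their union is {Z1, Z2, Z3, Z4, Z5, Z6, Z7, Z8, Z9, Z10, Z11, Z12, Z13}, which is all 13 products.
No 3 of the 9 catalogues cover everything (all 84 combinations miss at least one product), so 4 is optimal.

4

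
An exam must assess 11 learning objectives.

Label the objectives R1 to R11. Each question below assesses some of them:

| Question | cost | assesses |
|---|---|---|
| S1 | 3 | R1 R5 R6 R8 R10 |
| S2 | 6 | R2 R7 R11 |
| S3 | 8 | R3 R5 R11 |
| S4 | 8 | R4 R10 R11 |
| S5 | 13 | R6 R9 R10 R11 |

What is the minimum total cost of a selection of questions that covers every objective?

S1, S2, S3, S4, S5 together cover every objective (S1 ∪ S2 ∪ S3 ∪ S4 ∪ S5 = {R1, R2, R3, R4, R5, R6, R7, R8, R9, R10, R11}); total cost 3 + 6 + 8 + 8 + 13 = 38.
No covering selection has total cost below 38.

38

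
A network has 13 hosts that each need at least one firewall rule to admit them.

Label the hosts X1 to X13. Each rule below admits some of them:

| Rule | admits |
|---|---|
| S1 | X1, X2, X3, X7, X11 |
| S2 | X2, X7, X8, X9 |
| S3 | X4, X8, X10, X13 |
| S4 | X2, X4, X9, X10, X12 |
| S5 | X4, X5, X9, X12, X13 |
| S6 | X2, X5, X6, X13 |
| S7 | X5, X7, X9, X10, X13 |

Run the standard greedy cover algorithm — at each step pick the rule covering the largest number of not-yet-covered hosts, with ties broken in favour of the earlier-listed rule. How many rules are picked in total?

4

Greedy: pick S1 (covers 5 new) → pick S5 (covers 5 new) → pick S3 (covers 2 new) → pick S6 (covers 1 new). Total picks: 4.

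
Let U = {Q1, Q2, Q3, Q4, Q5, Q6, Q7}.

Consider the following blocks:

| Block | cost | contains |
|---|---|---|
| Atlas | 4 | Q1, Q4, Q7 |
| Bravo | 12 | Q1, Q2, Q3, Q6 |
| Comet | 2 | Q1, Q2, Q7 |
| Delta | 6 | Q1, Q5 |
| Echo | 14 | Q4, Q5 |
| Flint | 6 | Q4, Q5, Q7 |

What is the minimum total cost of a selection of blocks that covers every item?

Bravo, Flint together cover every item (Bravo ∪ Flint = {Q1, Q2, Q3, Q4, Q5, Q6, Q7}); total cost 12 + 6 = 18.
The greedy pick Comet, Flint, Bravo costs 20; no covering selection beats 18.

18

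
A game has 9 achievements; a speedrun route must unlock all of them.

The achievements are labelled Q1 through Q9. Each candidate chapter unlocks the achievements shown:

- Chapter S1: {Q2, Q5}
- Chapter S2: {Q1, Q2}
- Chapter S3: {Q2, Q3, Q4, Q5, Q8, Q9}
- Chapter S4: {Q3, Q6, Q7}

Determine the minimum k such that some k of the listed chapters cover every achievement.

Take {S2, S3, S4}. Their union is {Q1, Q2, Q3, Q4, Q5, Q6, Q7, Q8, Q9}, which is all 9 achievements.
Only S2 contains Q1, so S2 is forced; the remaining 7 achievements need at least 2 more chapters (each remaining chapter adds at most 5) — so at least 3 chapters are needed, and 3 is optimal.

3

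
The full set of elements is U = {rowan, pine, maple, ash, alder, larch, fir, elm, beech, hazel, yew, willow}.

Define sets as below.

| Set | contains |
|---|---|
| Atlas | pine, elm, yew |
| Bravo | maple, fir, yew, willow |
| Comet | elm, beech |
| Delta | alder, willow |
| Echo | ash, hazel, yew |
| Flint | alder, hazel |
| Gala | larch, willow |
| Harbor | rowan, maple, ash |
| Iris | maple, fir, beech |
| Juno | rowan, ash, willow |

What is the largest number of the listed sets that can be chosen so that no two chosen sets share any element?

4

Comet, Flint, Gala, Harbor are pairwise disjoint (Comet={elm,beech}; Flint={alder,hazel}; Gala={larch,willow}; Harbor={rowan,maple,ash}).
Every remaining set overlaps one of these, and no 5 of the listed sets are pairwise disjoint, so 4 is the maximum.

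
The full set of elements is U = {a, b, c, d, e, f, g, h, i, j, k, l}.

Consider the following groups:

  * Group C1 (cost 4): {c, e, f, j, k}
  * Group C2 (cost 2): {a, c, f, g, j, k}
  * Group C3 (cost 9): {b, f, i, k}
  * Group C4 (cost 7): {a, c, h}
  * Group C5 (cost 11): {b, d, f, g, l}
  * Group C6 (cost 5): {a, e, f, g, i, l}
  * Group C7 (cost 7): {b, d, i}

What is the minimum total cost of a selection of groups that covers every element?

21

C2, C4, C6, C7 together cover every element (C2 ∪ C4 ∪ C6 ∪ C7 = {a, b, c, d, e, f, g, h, i, j, k, l}); total cost 2 + 7 + 5 + 7 = 21.
No covering selection has total cost below 21.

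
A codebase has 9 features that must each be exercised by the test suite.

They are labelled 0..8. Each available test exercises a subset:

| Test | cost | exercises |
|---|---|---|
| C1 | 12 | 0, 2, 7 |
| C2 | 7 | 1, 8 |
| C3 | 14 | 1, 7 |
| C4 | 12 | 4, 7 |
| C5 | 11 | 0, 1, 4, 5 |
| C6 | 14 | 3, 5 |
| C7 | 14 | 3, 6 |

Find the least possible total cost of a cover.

44

C1, C2, C5, C7 together cover every feature (C1 ∪ C2 ∪ C5 ∪ C7 = {0, 1, 2, 3, 4, 5, 6, 7, 8}); total cost 12 + 7 + 11 + 14 = 44.
No covering selection has total cost below 44.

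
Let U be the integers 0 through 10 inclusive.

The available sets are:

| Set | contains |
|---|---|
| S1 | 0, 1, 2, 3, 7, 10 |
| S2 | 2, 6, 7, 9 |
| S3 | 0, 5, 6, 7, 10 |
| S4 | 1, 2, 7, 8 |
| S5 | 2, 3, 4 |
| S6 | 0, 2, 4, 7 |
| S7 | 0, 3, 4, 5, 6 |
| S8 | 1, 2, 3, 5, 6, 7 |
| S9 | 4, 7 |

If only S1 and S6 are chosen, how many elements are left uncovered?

4

Union of S1, S6 = {0, 1, 2, 3, 4, 7, 10}.
Not covered: 5, 6, 8, 9 — 4 elements.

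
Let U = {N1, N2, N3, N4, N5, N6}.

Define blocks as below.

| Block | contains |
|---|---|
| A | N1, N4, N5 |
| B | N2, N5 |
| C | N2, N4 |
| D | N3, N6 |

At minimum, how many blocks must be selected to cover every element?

Take {A, B, D}. Their union is {N1, N2, N3, N4, N5, N6}, which is all 6 elements.
Only A contains N1, so A is forced; the remaining 3 elements need at least 2 more blocks (each remaining block adds at most 2) — so at least 3 blocks are needed, and 3 is optimal.

3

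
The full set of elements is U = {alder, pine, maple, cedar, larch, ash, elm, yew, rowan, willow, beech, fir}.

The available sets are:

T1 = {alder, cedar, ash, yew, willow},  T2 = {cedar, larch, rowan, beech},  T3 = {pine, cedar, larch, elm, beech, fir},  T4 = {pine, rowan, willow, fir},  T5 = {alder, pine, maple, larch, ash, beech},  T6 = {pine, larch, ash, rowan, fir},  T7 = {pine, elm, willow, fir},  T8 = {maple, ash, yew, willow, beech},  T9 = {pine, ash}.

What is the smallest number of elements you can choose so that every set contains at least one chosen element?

H = {larch, ash, fir} meets every set (each contains at least one member of H), and |H| = 3.
No choice of 2 elements meets every set, so 3 is the minimum.

3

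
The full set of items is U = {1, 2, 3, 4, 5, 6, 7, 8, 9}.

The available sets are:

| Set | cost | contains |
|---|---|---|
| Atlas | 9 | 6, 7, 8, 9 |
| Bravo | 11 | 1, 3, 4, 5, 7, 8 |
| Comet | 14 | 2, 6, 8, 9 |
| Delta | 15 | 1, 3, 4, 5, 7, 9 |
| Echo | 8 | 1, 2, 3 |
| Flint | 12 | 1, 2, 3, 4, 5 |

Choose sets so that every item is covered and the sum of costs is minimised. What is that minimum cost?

21

Atlas, Flint together cover every item (Atlas ∪ Flint = {1, 2, 3, 4, 5, 6, 7, 8, 9}); total cost 9 + 12 = 21.
The greedy pick Bravo, Atlas, Echo costs 28; no covering selection beats 21.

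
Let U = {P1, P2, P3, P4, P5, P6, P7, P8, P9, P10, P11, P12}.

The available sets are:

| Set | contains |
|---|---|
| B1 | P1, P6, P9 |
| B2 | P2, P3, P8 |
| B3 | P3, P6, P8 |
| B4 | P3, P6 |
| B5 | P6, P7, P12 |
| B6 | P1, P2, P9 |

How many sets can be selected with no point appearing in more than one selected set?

B5, B6 are pairwise disjoint (B5={P6,P7,P12}; B6={P1,P2,P9}).
Every remaining set overlaps one of these, and no 3 of the listed sets are pairwise disjoint, so 2 is the maximum.

2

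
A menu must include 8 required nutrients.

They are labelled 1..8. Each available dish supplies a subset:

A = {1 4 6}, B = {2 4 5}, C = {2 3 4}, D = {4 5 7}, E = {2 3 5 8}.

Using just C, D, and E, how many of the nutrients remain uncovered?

Union of C, D, E = {2, 3, 4, 5, 7, 8}.
Not covered: 1, 6 — 2 nutrients.

2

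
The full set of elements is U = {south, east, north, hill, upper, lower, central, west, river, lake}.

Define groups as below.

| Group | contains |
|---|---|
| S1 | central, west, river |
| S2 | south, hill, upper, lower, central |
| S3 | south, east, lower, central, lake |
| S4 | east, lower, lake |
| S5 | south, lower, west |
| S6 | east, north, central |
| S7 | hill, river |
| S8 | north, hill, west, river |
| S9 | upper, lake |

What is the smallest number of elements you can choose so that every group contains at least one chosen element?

The 4 elements {north, lower, river, lake} hit every group.
The groups S5, S6, S7, S9 are pairwise disjoint, so any hitting set needs a separate element for each — at least 4. Hence 4 is optimal.

4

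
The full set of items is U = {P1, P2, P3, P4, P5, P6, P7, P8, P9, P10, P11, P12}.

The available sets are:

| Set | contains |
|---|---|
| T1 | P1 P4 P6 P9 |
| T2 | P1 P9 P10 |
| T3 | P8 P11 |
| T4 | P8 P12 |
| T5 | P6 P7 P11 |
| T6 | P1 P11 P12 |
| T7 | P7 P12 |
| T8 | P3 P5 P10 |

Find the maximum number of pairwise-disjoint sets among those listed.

T1, T3, T7, T8 are pairwise disjoint (T1={P1,P4,P6,P9}; T3={P8,P11}; T7={P7,P12}; T8={P3,P5,P10}).
Every remaining set overlaps one of these, and no 5 of the listed sets are pairwise disjoint, so 4 is the maximum.

4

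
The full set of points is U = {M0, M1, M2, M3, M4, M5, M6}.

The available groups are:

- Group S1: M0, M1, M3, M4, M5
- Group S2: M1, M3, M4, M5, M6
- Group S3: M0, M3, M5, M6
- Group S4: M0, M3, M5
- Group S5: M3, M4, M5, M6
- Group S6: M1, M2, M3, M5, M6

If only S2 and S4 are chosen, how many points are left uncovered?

1

Union of S2, S4 = {M0, M1, M3, M4, M5, M6}.
Not covered: M2 — 1 point.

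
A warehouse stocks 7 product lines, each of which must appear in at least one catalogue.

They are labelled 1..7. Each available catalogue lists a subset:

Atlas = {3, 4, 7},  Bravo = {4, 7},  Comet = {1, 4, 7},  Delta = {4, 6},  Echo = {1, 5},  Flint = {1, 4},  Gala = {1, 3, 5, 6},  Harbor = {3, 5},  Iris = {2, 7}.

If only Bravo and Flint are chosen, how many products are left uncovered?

4

Union of Bravo, Flint = {1, 4, 7}.
Not covered: 2, 3, 5, 6 — 4 products.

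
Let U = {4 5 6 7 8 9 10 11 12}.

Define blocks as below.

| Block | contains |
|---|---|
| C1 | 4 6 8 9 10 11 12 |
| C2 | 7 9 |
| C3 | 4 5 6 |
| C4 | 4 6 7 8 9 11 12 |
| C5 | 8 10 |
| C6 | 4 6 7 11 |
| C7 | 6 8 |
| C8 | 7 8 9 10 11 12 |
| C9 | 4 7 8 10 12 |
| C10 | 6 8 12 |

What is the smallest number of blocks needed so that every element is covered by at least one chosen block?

C3 and C8 cover everything between them: the union {4, 5, 6, 7, 8, 9, 10, 11, 12} is all of U.
No single block has all 9 elements (the largest, C1, has 7), so 2 is optimal.

2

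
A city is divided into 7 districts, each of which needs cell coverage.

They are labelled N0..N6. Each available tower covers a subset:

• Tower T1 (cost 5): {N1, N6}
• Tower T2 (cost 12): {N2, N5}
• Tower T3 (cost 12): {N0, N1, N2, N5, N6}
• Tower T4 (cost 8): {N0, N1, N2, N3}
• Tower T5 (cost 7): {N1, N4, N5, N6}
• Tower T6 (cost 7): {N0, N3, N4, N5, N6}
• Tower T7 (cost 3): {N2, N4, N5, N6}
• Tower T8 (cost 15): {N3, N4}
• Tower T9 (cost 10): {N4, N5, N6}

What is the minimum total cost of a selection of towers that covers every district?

11

T4, T7 together cover every district (T4 ∪ T7 = {N0, N1, N2, N3, N4, N5, N6}); total cost 8 + 3 = 11.
No covering selection has total cost below 11.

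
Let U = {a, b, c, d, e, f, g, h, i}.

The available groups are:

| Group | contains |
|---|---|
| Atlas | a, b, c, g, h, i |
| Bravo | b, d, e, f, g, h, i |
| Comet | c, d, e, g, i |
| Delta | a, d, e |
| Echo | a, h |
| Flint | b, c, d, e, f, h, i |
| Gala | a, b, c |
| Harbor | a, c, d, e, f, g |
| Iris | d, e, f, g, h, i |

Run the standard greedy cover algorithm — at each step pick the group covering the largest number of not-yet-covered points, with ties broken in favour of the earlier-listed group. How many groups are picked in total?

2

Greedy: pick Bravo (covers 7 new) → pick Atlas (covers 2 new). Total picks: 2.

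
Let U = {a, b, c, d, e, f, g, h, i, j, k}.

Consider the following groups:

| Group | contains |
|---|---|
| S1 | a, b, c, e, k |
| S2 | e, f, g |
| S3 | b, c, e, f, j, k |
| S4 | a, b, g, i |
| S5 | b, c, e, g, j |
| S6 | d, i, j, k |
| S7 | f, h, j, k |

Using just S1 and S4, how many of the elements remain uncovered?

Union of S1, S4 = {a, b, c, e, g, i, k}.
Not covered: d, f, h, j — 4 elements.

4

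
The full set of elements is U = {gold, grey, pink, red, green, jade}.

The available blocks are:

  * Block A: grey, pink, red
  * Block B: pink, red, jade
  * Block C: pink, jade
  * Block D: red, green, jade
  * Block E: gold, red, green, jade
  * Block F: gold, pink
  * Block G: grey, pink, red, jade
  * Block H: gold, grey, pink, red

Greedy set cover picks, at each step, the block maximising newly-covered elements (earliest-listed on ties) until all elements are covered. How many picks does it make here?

Greedy: pick E (covers 4 new) → pick A (covers 2 new). Total picks: 2.

2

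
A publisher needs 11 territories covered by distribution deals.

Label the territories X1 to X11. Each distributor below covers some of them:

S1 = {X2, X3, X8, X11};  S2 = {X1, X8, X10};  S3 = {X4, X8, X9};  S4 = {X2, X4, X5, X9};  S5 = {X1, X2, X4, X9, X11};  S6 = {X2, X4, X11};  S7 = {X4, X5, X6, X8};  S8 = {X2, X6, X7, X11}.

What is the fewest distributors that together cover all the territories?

Take {S1, S2, S4, S8}. Their union is {X1, X2, X3, X4, X5, X6, X7, X8, X9, X10, X11}, which is all 11 territories.
Only S1 contains X3, so S1 is forced; the remaining 7 territories need at least 3 more distributors (each remaining distributor adds at most 3) — so at least 4 distributors are needed, and 4 is optimal.

4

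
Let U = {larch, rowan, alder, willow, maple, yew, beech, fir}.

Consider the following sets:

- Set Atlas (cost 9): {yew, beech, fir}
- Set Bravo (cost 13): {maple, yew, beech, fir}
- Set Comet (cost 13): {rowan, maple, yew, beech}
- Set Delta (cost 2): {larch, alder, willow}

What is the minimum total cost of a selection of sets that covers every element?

Atlas, Comet, Delta together cover every element (Atlas ∪ Comet ∪ Delta = {larch, rowan, alder, willow, maple, yew, beech, fir}); total cost 9 + 13 + 2 = 24.
No covering selection has total cost below 24.

24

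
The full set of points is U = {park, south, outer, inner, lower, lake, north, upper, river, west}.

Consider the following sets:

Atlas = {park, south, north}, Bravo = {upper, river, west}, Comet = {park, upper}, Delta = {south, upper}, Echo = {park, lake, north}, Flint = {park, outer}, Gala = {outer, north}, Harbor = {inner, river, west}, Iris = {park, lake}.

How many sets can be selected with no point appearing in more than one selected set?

4

Delta, Gala, Harbor, Iris are pairwise disjoint (Delta={south,upper}; Gala={outer,north}; Harbor={inner,river,west}; Iris={park,lake}).
Every remaining set overlaps one of these, and no 5 of the listed sets are pairwise disjoint, so 4 is the maximum.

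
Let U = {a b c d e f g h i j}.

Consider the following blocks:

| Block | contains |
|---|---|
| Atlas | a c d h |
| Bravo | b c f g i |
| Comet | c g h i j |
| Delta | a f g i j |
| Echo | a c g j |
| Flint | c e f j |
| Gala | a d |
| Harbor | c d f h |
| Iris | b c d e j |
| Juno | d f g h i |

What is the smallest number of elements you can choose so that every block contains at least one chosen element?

3

T = {a, c, d} meets every block (each contains at least one member of T), and |T| = 3.
No choice of 2 elements meets every block, so 3 is the minimum.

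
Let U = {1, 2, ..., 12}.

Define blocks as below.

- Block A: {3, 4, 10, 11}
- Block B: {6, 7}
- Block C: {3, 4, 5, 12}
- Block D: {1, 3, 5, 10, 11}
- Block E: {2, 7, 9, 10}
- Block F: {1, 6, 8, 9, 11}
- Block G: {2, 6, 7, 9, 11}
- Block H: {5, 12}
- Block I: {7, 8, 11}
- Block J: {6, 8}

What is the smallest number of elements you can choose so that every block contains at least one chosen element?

Take T = {5, 6, 10, 11}. Each listed block contains at least one of these, so T is a hitting set of size 4.
No choice of 3 elements meets every block, so 4 is the minimum.

4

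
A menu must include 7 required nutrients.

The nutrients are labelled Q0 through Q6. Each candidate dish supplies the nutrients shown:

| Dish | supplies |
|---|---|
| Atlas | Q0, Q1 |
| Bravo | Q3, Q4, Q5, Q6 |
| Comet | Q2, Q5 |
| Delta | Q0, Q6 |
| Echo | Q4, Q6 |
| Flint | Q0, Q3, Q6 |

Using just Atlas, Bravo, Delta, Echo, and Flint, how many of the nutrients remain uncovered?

Union of Atlas, Bravo, Delta, Echo, Flint = {Q0, Q1, Q3, Q4, Q5, Q6}.
Not covered: Q2 — 1 nutrient.

1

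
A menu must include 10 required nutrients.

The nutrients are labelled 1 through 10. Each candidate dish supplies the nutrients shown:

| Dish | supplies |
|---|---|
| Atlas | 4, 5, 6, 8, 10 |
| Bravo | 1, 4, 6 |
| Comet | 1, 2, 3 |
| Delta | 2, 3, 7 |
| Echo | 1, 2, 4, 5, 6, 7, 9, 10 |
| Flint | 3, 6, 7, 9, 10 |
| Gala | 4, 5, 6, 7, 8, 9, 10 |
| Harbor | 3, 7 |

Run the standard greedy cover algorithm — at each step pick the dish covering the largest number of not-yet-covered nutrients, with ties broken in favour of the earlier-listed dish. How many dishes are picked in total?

Greedy: pick Echo (covers 8 new) → pick Atlas (covers 1 new) → pick Comet (covers 1 new). Total picks: 3.
(The true minimum cover uses only 2 dishes, so greedy is not optimal here.)

3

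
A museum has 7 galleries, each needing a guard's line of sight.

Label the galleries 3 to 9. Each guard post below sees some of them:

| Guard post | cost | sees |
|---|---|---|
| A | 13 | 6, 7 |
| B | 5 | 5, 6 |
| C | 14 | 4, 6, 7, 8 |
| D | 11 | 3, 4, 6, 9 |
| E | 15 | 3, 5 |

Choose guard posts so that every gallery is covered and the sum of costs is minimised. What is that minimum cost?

B, C, D together cover every gallery (B ∪ C ∪ D = {3, 4, 5, 6, 7, 8, 9}); total cost 5 + 14 + 11 = 30.
No covering selection has total cost below 30.

30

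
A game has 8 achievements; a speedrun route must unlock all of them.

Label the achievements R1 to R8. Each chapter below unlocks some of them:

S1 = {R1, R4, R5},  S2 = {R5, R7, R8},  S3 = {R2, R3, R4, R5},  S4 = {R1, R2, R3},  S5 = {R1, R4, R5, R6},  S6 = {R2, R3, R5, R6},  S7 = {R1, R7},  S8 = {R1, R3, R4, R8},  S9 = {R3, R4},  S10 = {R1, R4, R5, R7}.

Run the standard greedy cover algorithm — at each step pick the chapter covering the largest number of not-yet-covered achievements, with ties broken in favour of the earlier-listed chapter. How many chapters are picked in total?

3

Greedy: pick S3 (covers 4 new) → pick S2 (covers 2 new) → pick S5 (covers 2 new). Total picks: 3.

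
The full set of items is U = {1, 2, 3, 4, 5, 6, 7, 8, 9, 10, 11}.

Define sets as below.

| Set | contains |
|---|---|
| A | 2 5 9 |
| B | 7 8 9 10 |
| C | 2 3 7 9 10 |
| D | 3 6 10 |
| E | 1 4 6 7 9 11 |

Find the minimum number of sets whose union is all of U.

A and B and C and E together: A ∪ B ∪ C ∪ E = {1, 2, 3, 4, 5, 6, 7, 8, 9, 10, 11} — every item is covered.
No 3 of the 5 sets cover everything (all 10 combinations miss at least one item), so 4 is optimal.

4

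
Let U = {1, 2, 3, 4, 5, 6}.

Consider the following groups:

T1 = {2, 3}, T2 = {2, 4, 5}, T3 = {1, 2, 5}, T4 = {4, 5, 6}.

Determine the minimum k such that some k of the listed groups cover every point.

3

T1, T3, and T4 cover everything between them: the union {1, 2, 3, 4, 5, 6} is all of U.
Only T3 contains 1, so T3 is forced; the remaining 3 points need at least 2 more groups (each remaining group adds at most 2) — so at least 3 groups are needed, and 3 is optimal.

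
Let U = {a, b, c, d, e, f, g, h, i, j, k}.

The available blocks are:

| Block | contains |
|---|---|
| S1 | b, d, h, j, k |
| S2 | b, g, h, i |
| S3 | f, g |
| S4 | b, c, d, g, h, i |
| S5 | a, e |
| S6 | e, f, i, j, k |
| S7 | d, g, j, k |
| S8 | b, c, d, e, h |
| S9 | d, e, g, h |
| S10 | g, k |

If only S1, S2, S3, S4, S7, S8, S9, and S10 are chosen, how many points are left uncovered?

Union of S1, S2, S3, S4, S7, S8, S9, S10 = {b, c, d, e, f, g, h, i, j, k}.
Not covered: a — 1 point.

1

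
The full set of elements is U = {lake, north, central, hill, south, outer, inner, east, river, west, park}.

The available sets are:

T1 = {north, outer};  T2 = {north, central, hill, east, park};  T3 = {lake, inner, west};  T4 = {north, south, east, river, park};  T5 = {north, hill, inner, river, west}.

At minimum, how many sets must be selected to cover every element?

T1, T2, T3, and T4 cover everything between them: the union {lake, north, central, hill, south, outer, inner, east, river, west, park} is all of U.
Only T1 contains outer, so T1 is forced; the remaining 9 elements need at least 3 more sets (each remaining set adds at most 4) — so at least 4 sets are needed, and 4 is optimal.

4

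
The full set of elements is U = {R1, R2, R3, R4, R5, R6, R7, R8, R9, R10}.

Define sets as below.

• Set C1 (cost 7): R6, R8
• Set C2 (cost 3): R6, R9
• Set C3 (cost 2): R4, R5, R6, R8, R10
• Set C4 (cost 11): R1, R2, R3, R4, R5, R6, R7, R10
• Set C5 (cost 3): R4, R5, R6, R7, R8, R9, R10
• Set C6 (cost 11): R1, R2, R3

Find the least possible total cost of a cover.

14

C4, C5 together cover every element (C4 ∪ C5 = {R1, R2, R3, R4, R5, R6, R7, R8, R9, R10}); total cost 11 + 3 = 14.
The greedy pick C3, C5, C4 costs 16; no covering selection beats 14.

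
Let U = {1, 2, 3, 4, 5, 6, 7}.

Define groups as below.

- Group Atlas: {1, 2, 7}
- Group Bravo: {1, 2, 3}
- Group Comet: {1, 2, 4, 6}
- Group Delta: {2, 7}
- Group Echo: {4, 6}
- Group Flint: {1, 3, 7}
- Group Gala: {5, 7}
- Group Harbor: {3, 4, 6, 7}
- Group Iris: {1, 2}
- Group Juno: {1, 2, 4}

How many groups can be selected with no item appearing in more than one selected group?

Bravo, Echo, Gala are pairwise disjoint (Bravo={1,2,3}; Echo={4,6}; Gala={5,7}).
Every remaining group overlaps one of these, and no 4 of the listed groups are pairwise disjoint, so 3 is the maximum.

3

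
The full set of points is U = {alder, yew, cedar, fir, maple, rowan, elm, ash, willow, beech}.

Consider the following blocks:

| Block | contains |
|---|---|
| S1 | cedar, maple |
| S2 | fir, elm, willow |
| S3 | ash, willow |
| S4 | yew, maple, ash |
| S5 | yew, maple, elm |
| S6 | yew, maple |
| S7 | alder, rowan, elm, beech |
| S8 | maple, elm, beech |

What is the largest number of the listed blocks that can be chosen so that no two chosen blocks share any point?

S1, S3, S7 are pairwise disjoint (S1={cedar,maple}; S3={ash,willow}; S7={alder,rowan,elm,beech}).
Every remaining block overlaps one of these, and no 4 of the listed blocks are pairwise disjoint, so 3 is the maximum.

3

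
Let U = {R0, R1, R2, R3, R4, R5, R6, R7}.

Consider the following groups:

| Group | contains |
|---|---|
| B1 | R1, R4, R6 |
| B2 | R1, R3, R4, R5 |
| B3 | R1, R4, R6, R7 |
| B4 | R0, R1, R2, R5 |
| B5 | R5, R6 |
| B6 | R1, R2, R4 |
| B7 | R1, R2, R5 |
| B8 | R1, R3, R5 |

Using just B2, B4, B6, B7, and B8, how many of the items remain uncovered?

2

Union of B2, B4, B6, B7, B8 = {R0, R1, R2, R3, R4, R5}.
Not covered: R6, R7 — 2 items.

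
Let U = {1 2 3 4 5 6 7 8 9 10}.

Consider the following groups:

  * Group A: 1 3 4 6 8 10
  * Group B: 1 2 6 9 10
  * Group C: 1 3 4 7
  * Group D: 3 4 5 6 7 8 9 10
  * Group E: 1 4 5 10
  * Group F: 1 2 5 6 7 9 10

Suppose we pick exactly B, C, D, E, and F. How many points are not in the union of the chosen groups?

0

Union of B, C, D, E, F = {1, 2, 3, 4, 5, 6, 7, 8, 9, 10} — that's every point, so 0 are uncovered.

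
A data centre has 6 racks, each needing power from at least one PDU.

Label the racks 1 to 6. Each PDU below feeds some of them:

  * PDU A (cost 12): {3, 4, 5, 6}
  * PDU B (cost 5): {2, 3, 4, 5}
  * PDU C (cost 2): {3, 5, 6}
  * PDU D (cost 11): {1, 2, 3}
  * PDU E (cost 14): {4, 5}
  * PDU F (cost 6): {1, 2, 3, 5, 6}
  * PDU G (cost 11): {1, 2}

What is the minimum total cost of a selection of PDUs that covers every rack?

B, F together cover every rack (B ∪ F = {1, 2, 3, 4, 5, 6}); total cost 5 + 6 = 11.
The greedy pick C, B, F costs 13; no covering selection beats 11.

11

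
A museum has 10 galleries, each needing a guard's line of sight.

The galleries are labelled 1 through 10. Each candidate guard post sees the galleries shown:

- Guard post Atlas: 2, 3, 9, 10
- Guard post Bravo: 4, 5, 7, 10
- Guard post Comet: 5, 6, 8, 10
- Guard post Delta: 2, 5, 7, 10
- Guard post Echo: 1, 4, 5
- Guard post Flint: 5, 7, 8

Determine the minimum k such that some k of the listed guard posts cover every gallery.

Take {Atlas, Bravo, Comet, Echo}. Their union is {1, 2, 3, 4, 5, 6, 7, 8, 9, 10}, which is all 10 galleries.
No 3 of the 6 guard posts cover everything (all 20 combinations miss at least one gallery), so 4 is optimal.

4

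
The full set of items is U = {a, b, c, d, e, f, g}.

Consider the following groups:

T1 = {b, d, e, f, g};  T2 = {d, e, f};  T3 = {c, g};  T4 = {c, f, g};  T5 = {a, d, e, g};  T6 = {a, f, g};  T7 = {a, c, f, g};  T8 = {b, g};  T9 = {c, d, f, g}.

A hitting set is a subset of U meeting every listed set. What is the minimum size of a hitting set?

Take H = {e, g}. Each listed group contains at least one of these, so H is a hitting set of size 2.
The groups T2, T3 are pairwise disjoint, so any hitting set needs a separate item for each — at least 2. Hence 2 is optimal.

2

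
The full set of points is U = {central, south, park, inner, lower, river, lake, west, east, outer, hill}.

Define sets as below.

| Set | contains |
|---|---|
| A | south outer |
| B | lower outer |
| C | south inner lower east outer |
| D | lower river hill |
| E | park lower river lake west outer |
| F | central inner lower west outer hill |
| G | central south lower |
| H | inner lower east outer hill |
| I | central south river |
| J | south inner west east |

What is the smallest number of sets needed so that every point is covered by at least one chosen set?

E, H, and I cover everything between them: the union {central, south, park, inner, lower, river, lake, west, east, outer, hill} is all of U.
Only E contains park, so E is forced; the remaining 5 points need at least 2 more sets (each remaining set adds at most 3) — so at least 3 sets are needed, and 3 is optimal.

3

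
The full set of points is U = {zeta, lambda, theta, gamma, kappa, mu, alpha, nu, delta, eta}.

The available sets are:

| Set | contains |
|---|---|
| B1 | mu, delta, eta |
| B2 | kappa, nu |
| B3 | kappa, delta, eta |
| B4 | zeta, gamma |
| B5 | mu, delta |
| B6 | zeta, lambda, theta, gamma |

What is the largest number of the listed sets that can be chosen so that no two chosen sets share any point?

3

B2, B5, B6 are pairwise disjoint (B2={kappa,nu}; B5={mu,delta}; B6={zeta,lambda,theta,gamma}).
Every remaining set overlaps one of these, and no 4 of the listed sets are pairwise disjoint, so 3 is the maximum.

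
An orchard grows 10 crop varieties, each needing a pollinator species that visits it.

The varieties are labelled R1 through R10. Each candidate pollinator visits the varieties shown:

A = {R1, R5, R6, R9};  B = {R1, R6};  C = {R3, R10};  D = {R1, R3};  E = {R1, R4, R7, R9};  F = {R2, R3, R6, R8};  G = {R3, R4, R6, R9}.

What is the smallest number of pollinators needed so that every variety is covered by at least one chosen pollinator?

4

A and C and E and F together: A ∪ C ∪ E ∪ F = {R1, R2, R3, R4, R5, R6, R7, R8, R9, R10} — every variety is covered.
No 3 of the 7 pollinators cover everything (all 35 combinations miss at least one variety), so 4 is optimal.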